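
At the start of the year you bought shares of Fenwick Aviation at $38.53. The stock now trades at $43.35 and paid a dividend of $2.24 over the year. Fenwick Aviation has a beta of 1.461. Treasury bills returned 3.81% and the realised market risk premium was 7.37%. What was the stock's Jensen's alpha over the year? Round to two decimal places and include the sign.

+3.75%

Realised HPR = (P1 + D1 − P0) / P0 = (43.35 + 2.24 − 38.53) / 38.53 = 7.06 / 38.53 = 18.3234%
CAPM required = R_f + β·MRP = 3.81% + 1.461 × 7.37% = 14.57757%
α = realised − required = 18.3234% − 14.57757% = +3.75%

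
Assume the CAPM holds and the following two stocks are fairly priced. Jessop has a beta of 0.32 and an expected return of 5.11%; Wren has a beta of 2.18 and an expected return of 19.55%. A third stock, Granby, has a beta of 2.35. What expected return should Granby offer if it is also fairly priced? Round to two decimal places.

20.87%

MRP (SML slope) = (19.55% − 5.11%) / (2.18 − 0.32) = 14.44% / 1.86 = 7.7634%
R_f (intercept) = 5.11% − 0.32 × 7.7634% = 2.6257%
E(R_Granby) = R_f + β × MRP = 2.6257% + 2.35 × 7.7634% = 20.87%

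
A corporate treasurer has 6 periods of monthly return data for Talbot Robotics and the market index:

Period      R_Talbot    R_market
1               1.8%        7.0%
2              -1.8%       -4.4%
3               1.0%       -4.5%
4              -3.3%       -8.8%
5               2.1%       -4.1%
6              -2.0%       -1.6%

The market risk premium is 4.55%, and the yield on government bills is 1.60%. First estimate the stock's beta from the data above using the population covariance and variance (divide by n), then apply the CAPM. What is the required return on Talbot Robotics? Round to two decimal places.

2.69%

Mean R_i = (1.8 − 1.8 + 1.0 − 3.3 + 2.1 − 2.0) / 6 = -0.3667%
Mean R_m = (7.0 − 4.4 − 4.5 − 8.8 − 4.1 − 1.6) / 6 = -2.7333%
Σ(R_i − R̄_i)(R_m − R̄_m) = 33.6367  ⇒  Cov = 33.6367 / 6 = 5.6061
Σ(R_m − R̄_m)² = 140.5933  ⇒  Var(R_m) = 140.5933 / 6 = 23.4322
β = Cov / Var(R_m) = 5.6061 / 23.4322 = 0.2392
E(R) = R_f + β × MRP = 1.60% + 0.2392 × 4.55% = 2.69%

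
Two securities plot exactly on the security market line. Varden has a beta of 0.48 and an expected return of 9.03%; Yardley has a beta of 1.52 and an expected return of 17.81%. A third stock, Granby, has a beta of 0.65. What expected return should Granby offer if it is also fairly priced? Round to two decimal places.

MRP (SML slope) = (17.81% − 9.03%) / (1.52 − 0.48) = 8.78% / 1.04 = 8.4423%
R_f (intercept) = 9.03% − 0.48 × 8.4423% = 4.9777%
E(R_Granby) = R_f + β × MRP = 4.9777% + 0.65 × 8.4423% = 10.47%

10.47%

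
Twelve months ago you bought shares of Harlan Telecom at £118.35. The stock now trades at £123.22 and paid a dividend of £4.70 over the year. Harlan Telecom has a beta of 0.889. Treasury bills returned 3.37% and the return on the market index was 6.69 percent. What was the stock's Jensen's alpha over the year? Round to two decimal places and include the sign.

Realised HPR = (P1 + D1 − P0) / P0 = (123.22 + 4.70 − 118.35) / 118.35 = 9.57 / 118.35 = 8.0862%
MRP = 6.69% − 3.37% = 3.32%
CAPM required = R_f + β·MRP = 3.37% + 0.889 × 3.32% = 6.32148%
α = realised − required = 8.0862% − 6.32148% = +1.76%

+1.76%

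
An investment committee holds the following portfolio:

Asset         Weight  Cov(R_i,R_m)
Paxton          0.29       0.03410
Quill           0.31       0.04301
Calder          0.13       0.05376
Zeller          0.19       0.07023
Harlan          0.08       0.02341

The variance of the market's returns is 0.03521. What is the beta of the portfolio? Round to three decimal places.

1.290

β_Paxton = 0.03410 / 0.03521 = 0.9685
β_Quill = 0.04301 / 0.03521 = 1.2215
β_Calder = 0.05376 / 0.03521 = 1.5268
β_Zeller = 0.07023 / 0.03521 = 1.9946
β_Harlan = 0.02341 / 0.03521 = 0.6649
β_P = Σ w_i β_i = 0.29×0.9685 + 0.31×1.2215 + 0.13×1.5268 + 0.19×1.9946 + 0.08×0.6649 = 1.2902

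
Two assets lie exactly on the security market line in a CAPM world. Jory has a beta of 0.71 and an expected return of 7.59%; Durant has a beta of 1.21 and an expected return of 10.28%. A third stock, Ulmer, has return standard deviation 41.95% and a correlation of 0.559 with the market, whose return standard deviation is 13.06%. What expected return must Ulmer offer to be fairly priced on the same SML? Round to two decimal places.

13.43%

MRP = (10.28% − 7.59%) / (1.21 − 0.71) = 5.3800%
R_f = 7.59% − 0.71 × 5.3800% = 3.7702%
β_Ulmer = ρ·σ_i/σ_m = 0.559 × 41.95 / 13.06 = 1.7956
E(R_Ulmer) = R_f + β × MRP = 3.7702% + 1.7956 × 5.3800% = 13.43%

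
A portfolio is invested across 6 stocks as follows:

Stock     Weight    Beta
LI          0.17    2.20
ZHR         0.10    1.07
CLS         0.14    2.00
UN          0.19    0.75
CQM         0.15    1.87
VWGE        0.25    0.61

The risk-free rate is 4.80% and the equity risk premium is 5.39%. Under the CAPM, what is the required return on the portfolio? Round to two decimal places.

β_P = Σ w_i β_i = 0.17×2.20 + 0.10×1.07 + 0.14×2.00 + 0.19×0.75 + 0.15×1.87 + 0.25×0.61 = 1.3365
E(R_P) = R_f + β_P × MRP = 4.80% + 1.3365 × 5.39% = 12.00%

12.00%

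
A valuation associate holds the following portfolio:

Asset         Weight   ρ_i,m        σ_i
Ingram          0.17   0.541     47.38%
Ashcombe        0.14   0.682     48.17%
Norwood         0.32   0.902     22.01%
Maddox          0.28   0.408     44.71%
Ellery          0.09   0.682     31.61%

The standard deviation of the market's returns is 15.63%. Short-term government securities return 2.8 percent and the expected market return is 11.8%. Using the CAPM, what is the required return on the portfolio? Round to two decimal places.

15.67%

β_Ingram = 0.541 × 47.38% / 15.63% = 1.6400
β_Ashcombe = 0.682 × 48.17% / 15.63% = 2.1019
β_Norwood = 0.902 × 22.01% / 15.63% = 1.2702
β_Maddox = 0.408 × 44.71% / 15.63% = 1.1671
β_Ellery = 0.682 × 31.61% / 15.63% = 1.3793
β_P = Σ w_i β_i = 0.17×1.6400 + 0.14×2.1019 + 0.32×1.2702 + 0.28×1.1671 + 0.09×1.3793 = 1.4305
MRP = 11.8% − 2.8% = 9.00%
E(R_P) = R_f + β_P × MRP = 2.8% + 1.4305 × 9.0% = 15.67%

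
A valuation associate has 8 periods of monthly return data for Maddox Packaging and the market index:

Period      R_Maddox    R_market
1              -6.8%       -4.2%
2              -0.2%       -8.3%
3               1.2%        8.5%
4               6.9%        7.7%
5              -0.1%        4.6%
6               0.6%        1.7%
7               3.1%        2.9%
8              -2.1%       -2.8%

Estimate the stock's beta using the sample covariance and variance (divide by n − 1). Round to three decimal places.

Mean R_i = (-6.8 − 0.2 + 1.2 + 6.9 − 0.1 + 0.6 + 3.1 − 2.1) / 8 = 0.3250%
Mean R_m = (-4.2 − 8.3 + 8.5 + 7.7 + 4.6 + 1.7 + 2.9 − 2.8) / 8 = 1.2625%
Σ(R_i − R̄_i)(R_m − R̄_m) = 105.6975  ⇒  Cov = 105.6975 / 7 = 15.0996
Σ(R_m − R̄_m)² = 245.6188  ⇒  Var(R_m) = 245.6188 / 7 = 35.0884
β = Cov / Var(R_m) = 15.0996 / 35.0884 = 0.4303

0.430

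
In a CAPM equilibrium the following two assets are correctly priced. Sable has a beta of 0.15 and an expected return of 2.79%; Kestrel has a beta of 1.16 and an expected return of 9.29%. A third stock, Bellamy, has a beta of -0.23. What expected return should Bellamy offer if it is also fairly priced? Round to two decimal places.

0.34%

MRP (SML slope) = (9.29% − 2.79%) / (1.16 − 0.15) = 6.50% / 1.01 = 6.4356%
R_f (intercept) = 2.79% − 0.15 × 6.4356% = 1.8247%
E(R_Bellamy) = R_f + β × MRP = 1.8247% + -0.23 × 6.4356% = 0.34%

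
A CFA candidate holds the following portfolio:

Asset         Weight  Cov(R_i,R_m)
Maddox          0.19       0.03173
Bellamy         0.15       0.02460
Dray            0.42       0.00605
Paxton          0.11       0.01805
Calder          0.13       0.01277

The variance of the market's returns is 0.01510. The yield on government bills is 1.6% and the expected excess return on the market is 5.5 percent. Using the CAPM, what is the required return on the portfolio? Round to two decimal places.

β_Maddox = 0.03173 / 0.01510 = 2.1013
β_Bellamy = 0.02460 / 0.01510 = 1.6291
β_Dray = 0.00605 / 0.01510 = 0.4007
β_Paxton = 0.01805 / 0.01510 = 1.1954
β_Calder = 0.01277 / 0.01510 = 0.8457
β_P = Σ w_i β_i = 0.19×2.1013 + 0.15×1.6291 + 0.42×0.4007 + 0.11×1.1954 + 0.13×0.8457 = 1.0533
E(R_P) = R_f + β_P × MRP = 1.6% + 1.0533 × 5.5% = 7.39%

7.39%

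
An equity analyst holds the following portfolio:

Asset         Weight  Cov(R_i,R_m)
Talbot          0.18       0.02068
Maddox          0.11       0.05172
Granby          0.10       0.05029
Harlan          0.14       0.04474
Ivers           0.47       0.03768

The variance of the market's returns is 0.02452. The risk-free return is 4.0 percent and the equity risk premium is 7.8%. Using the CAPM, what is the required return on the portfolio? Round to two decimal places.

16.22%

β_Talbot = 0.02068 / 0.02452 = 0.8434
β_Maddox = 0.05172 / 0.02452 = 2.1093
β_Granby = 0.05029 / 0.02452 = 2.0510
β_Harlan = 0.04474 / 0.02452 = 1.8246
β_Ivers = 0.03768 / 0.02452 = 1.5367
β_P = Σ w_i β_i = 0.18×0.8434 + 0.11×2.1093 + 0.10×2.0510 + 0.14×1.8246 + 0.47×1.5367 = 1.5666
E(R_P) = R_f + β_P × MRP = 4.0% + 1.5666 × 7.8% = 16.22%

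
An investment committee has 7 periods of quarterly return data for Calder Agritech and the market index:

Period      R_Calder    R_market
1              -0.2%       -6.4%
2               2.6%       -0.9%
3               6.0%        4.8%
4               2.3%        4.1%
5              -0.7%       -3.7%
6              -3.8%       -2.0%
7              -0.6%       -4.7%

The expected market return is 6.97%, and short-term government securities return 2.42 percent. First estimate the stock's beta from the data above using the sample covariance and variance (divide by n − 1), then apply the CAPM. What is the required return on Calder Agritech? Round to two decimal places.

4.78%

Mean R_i = (-0.2 + 2.6 + 6.0 + 2.3 − 0.7 − 3.8 − 0.6) / 7 = 0.8000%
Mean R_m = (-6.4 − 0.9 + 4.8 + 4.1 − 3.7 − 2.0 − 4.7) / 7 = -1.2571%
Σ(R_i − R̄_i)(R_m − R̄_m) = 57.2200  ⇒  Cov = 57.2200 / 6 = 9.5367
Σ(R_m − R̄_m)² = 110.3371  ⇒  Var(R_m) = 110.3371 / 6 = 18.3895
β = Cov / Var(R_m) = 9.5367 / 18.3895 = 0.5186
MRP = 6.97% − 2.42% = 4.55%
E(R) = R_f + β × MRP = 2.42% + 0.5186 × 4.55% = 4.78%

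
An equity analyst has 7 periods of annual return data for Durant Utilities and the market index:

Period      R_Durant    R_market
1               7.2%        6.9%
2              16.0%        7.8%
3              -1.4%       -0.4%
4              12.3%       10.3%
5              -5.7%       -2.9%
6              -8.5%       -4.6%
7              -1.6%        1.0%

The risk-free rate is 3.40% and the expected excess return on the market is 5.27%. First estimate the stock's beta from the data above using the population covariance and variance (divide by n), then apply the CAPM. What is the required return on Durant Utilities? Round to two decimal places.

11.59%

Mean R_i = (7.2 + 16.0 − 1.4 + 12.3 − 5.7 − 8.5 − 1.6) / 7 = 2.6143%
Mean R_m = (6.9 + 7.8 − 0.4 + 10.3 − 2.9 − 4.6 + 1.0) / 7 = 2.5857%
Σ(R_i − R̄_i)(R_m − R̄_m) = 308.4414  ⇒  Cov = 308.4414 / 7 = 44.0631
Σ(R_m − R̄_m)² = 198.4686  ⇒  Var(R_m) = 198.4686 / 7 = 28.3527
β = Cov / Var(R_m) = 44.0631 / 28.3527 = 1.5541
E(R) = R_f + β × MRP = 3.40% + 1.5541 × 5.27% = 11.59%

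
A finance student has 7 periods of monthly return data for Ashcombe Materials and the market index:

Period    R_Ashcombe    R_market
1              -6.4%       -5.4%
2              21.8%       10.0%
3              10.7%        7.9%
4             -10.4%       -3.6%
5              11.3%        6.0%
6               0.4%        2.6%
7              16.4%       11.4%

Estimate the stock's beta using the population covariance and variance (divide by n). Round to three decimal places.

Mean R_i = (-6.4 + 21.8 + 10.7 − 10.4 + 11.3 + 0.4 + 16.4) / 7 = 6.2571%
Mean R_m = (-5.4 + 10.0 + 7.9 − 3.6 + 6.0 + 2.6 + 11.4) / 7 = 4.1286%
Σ(R_i − R̄_i)(R_m − R̄_m) = 449.4986  ⇒  Cov = 449.4986 / 7 = 64.2141
Σ(R_m − R̄_m)² = 257.9343  ⇒  Var(R_m) = 257.9343 / 7 = 36.8478
β = Cov / Var(R_m) = 64.2141 / 36.8478 = 1.7427

1.743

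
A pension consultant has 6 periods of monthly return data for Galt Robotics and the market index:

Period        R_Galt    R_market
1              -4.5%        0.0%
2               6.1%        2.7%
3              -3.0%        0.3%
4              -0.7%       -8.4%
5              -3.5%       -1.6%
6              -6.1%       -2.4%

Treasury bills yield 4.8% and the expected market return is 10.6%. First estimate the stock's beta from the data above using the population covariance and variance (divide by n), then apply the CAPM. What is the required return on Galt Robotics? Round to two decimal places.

Mean R_i = (-4.5 + 6.1 − 3.0 − 0.7 − 3.5 − 6.1) / 6 = -1.9500%
Mean R_m = (0.0 + 2.7 + 0.3 − 8.4 − 1.6 − 2.4) / 6 = -1.5667%
Σ(R_i − R̄_i)(R_m − R̄_m) = 23.3600  ⇒  Cov = 23.3600 / 6 = 3.8933
Σ(R_m − R̄_m)² = 71.5333  ⇒  Var(R_m) = 71.5333 / 6 = 11.9222
β = Cov / Var(R_m) = 3.8933 / 11.9222 = 0.3266
MRP = 10.6% − 4.8% = 5.80%
E(R) = R_f + β × MRP = 4.8% + 0.3266 × 5.8% = 6.69%

6.69%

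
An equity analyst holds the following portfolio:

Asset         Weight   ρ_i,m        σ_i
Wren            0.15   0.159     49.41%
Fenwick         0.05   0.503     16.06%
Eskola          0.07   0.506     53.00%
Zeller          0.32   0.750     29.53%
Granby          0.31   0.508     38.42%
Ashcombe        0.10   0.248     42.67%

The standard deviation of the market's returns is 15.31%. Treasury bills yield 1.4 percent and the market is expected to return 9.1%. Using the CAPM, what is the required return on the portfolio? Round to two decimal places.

10.28%

β_Wren = 0.159 × 49.41% / 15.31% = 0.5131
β_Fenwick = 0.503 × 16.06% / 15.31% = 0.5276
β_Eskola = 0.506 × 53.00% / 15.31% = 1.7517
β_Zeller = 0.750 × 29.53% / 15.31% = 1.4466
β_Granby = 0.508 × 38.42% / 15.31% = 1.2748
β_Ashcombe = 0.248 × 42.67% / 15.31% = 0.6912
β_P = Σ w_i β_i = 0.15×0.5131 + 0.05×0.5276 + 0.07×1.7517 + 0.32×1.4466 + 0.31×1.2748 + 0.10×0.6912 = 1.1532
MRP = 9.1% − 1.4% = 7.70%
E(R_P) = R_f + β_P × MRP = 1.4% + 1.1532 × 7.7% = 10.28%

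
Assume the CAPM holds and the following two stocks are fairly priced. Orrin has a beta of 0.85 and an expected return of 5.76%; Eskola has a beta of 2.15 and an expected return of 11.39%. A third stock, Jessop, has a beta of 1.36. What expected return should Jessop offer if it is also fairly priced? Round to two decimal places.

7.97%

MRP (SML slope) = (11.39% − 5.76%) / (2.15 − 0.85) = 5.63% / 1.30 = 4.3308%
R_f (intercept) = 5.76% − 0.85 × 4.3308% = 2.0788%
E(R_Jessop) = R_f + β × MRP = 2.0788% + 1.36 × 4.3308% = 7.97%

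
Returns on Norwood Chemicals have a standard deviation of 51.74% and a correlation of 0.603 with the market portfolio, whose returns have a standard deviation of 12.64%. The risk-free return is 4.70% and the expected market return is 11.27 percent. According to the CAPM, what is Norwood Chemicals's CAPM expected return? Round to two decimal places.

β = ρ × σ_i / σ_m = 0.603 × 51.74% / 12.64% = 2.4683
MRP = 11.27% − 4.70% = 6.57%
E(R) = 4.70% + 2.4683 × 6.57% = 20.92%

20.92%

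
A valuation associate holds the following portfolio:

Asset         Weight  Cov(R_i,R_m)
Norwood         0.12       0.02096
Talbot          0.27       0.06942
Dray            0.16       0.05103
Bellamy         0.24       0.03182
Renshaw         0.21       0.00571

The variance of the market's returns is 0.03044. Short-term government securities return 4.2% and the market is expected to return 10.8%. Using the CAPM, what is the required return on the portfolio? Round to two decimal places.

β_Norwood = 0.02096 / 0.03044 = 0.6886
β_Talbot = 0.06942 / 0.03044 = 2.2806
β_Dray = 0.05103 / 0.03044 = 1.6764
β_Bellamy = 0.03182 / 0.03044 = 1.0453
β_Renshaw = 0.00571 / 0.03044 = 0.1876
β_P = Σ w_i β_i = 0.12×0.6886 + 0.27×2.2806 + 0.16×1.6764 + 0.24×1.0453 + 0.21×0.1876 = 1.2569
MRP = 10.8% − 4.2% = 6.60%
E(R_P) = R_f + β_P × MRP = 4.2% + 1.2569 × 6.6% = 12.50%

12.50%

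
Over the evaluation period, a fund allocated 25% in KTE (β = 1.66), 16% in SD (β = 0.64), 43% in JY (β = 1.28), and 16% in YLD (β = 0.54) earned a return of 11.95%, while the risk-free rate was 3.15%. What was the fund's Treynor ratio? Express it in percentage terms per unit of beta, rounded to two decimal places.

β_P = 0.25×1.66 + 0.16×0.64 + 0.43×1.28 + 0.16×0.54 = 1.1542
Treynor = (R_P − R_f) / β_P = (11.95% − 3.15%) / 1.1542 = 8.80% / 1.1542 = 7.62%

7.62%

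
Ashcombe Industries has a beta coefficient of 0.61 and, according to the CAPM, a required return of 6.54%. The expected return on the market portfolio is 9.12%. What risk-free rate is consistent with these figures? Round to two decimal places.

2.50%

E(R) = R_f + β(E(R_m) − R_f) = R_f(1 − β) + β·E(R_m)
6.54% = R_f × (1 − 0.61) + 0.61 × 9.12%
6.54% = R_f × 0.39 + 5.5632%
R_f = (6.54% − 5.5632%) / 0.39 = 2.50%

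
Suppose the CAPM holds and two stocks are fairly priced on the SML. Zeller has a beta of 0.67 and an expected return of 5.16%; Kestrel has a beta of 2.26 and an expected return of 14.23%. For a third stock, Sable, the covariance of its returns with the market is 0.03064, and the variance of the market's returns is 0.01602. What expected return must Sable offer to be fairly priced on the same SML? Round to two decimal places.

12.25%

MRP = (14.23% − 5.16%) / (2.26 − 0.67) = 5.7044%
R_f = 5.16% − 0.67 × 5.7044% = 1.3381%
β_Sable = Cov / Var(R_m) = 0.03064 / 0.01602 = 1.9126
E(R_Sable) = R_f + β × MRP = 1.3381% + 1.9126 × 5.7044% = 12.25%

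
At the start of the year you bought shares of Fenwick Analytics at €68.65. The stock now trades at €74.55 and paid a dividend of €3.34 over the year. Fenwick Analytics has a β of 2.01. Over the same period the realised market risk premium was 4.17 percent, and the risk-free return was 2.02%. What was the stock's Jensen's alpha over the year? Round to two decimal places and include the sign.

Realised HPR = (P1 + D1 − P0) / P0 = (74.55 + 3.34 − 68.65) / 68.65 = 9.24 / 68.65 = 13.4596%
CAPM required = R_f + β·MRP = 2.02% + 2.01 × 4.17% = 10.4017%
α = realised − required = 13.4596% − 10.4017% = +3.06%

+3.06%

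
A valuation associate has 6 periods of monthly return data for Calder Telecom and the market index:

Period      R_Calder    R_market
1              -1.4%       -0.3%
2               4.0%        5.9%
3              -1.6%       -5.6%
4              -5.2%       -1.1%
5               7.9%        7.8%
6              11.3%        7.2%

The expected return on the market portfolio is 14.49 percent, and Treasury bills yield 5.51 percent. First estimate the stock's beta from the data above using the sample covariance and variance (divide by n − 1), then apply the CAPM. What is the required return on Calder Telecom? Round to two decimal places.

14.43%

Mean R_i = (-1.4 + 4.0 − 1.6 − 5.2 + 7.9 + 11.3) / 6 = 2.5000%
Mean R_m = (-0.3 + 5.9 − 5.6 − 1.1 + 7.8 + 7.2) / 6 = 2.3167%
Σ(R_i − R̄_i)(R_m − R̄_m) = 146.9300  ⇒  Cov = 146.9300 / 5 = 29.3860
Σ(R_m − R̄_m)² = 147.9483  ⇒  Var(R_m) = 147.9483 / 5 = 29.5897
β = Cov / Var(R_m) = 29.3860 / 29.5897 = 0.9931
MRP = 14.49% − 5.51% = 8.98%
E(R) = R_f + β × MRP = 5.51% + 0.9931 × 8.98% = 14.43%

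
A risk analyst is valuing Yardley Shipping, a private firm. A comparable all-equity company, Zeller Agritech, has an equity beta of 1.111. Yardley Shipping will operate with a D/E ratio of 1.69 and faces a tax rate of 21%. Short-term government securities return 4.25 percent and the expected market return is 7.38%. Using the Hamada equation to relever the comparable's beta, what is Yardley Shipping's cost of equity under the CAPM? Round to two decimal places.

β_L = β_U × [1 + (1 − t)(D/E)] = 1.111 × [1 + (1 − 0.21) × 1.69]
    = 1.111 × [1 + 0.79 × 1.69] = 1.111 × 2.3351 = 2.5943
MRP = 7.38% − 4.25% = 3.13%
E(R) = R_f + β_L × MRP = 4.25% + 2.5943 × 3.13% = 12.37%

12.37%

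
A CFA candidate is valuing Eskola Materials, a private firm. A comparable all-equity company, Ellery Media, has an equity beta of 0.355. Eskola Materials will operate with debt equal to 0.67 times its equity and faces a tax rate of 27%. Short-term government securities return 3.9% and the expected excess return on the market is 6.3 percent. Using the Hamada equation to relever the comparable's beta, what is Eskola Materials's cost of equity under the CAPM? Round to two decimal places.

7.23%

β_L = β_U × [1 + (1 − t)(D/E)] = 0.355 × [1 + (1 − 0.27) × 0.67]
    = 0.355 × [1 + 0.73 × 0.67] = 0.355 × 1.4891 = 0.5286
E(R) = R_f + β_L × MRP = 3.9% + 0.5286 × 6.3% = 7.23%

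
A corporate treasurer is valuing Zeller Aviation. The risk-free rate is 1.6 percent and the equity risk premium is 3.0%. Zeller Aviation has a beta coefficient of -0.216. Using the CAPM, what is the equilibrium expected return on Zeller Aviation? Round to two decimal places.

0.95%

E(R) = R_f + β × MRP = 1.6% + -0.216 × 3.0% = 0.95%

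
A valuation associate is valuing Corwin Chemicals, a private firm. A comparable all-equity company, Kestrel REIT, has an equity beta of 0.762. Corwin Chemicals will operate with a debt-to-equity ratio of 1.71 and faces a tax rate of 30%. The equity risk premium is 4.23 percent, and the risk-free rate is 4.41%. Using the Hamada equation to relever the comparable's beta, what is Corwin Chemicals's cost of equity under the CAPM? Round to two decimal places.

11.49%

β_L = β_U × [1 + (1 − t)(D/E)] = 0.762 × [1 + (1 − 0.30) × 1.71]
    = 0.762 × [1 + 0.70 × 1.71] = 0.762 × 2.1970 = 1.6741
E(R) = R_f + β_L × MRP = 4.41% + 1.6741 × 4.23% = 11.49%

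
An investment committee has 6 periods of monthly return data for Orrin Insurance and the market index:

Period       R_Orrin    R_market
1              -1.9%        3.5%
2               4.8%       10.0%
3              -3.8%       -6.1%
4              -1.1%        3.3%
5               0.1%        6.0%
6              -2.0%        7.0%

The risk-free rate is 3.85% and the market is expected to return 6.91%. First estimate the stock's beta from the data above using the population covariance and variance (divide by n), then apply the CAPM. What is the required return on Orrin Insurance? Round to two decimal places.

5.12%

Mean R_i = (-1.9 + 4.8 − 3.8 − 1.1 + 0.1 − 2.0) / 6 = -0.6500%
Mean R_m = (3.5 + 10.0 − 6.1 + 3.3 + 6.0 + 7.0) / 6 = 3.9500%
Σ(R_i − R̄_i)(R_m − R̄_m) = 62.9050  ⇒  Cov = 62.9050 / 6 = 10.4842
Σ(R_m − R̄_m)² = 151.7350  ⇒  Var(R_m) = 151.7350 / 6 = 25.2892
β = Cov / Var(R_m) = 10.4842 / 25.2892 = 0.4146
MRP = 6.91% − 3.85% = 3.06%
E(R) = R_f + β × MRP = 3.85% + 0.4146 × 3.06% = 5.12%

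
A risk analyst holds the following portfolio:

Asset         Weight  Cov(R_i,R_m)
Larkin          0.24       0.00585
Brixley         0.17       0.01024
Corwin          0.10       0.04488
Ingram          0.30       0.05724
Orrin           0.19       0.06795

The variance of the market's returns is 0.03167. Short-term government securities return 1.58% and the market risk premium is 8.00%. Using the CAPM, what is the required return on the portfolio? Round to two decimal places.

11.11%

β_Larkin = 0.00585 / 0.03167 = 0.1847
β_Brixley = 0.01024 / 0.03167 = 0.3233
β_Corwin = 0.04488 / 0.03167 = 1.4171
β_Ingram = 0.05724 / 0.03167 = 1.8074
β_Orrin = 0.06795 / 0.03167 = 2.1456
β_P = Σ w_i β_i = 0.24×0.1847 + 0.17×0.3233 + 0.10×1.4171 + 0.30×1.8074 + 0.19×2.1456 = 1.1909
E(R_P) = R_f + β_P × MRP = 1.58% + 1.1909 × 8.00% = 11.11%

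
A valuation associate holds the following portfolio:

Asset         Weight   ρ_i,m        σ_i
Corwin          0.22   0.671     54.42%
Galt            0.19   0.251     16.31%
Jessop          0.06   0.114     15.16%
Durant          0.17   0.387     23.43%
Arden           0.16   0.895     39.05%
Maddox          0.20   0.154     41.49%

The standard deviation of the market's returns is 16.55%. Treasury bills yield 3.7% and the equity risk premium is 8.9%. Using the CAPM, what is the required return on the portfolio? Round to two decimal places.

β_Corwin = 0.671 × 54.42% / 16.55% = 2.2064
β_Galt = 0.251 × 16.31% / 16.55% = 0.2474
β_Jessop = 0.114 × 15.16% / 16.55% = 0.1044
β_Durant = 0.387 × 23.43% / 16.55% = 0.5479
β_Arden = 0.895 × 39.05% / 16.55% = 2.1118
β_Maddox = 0.154 × 41.49% / 16.55% = 0.3861
β_P = Σ w_i β_i = 0.22×2.2064 + 0.19×0.2474 + 0.06×0.1044 + 0.17×0.5479 + 0.16×2.1118 + 0.20×0.3861 = 1.0469
E(R_P) = R_f + β_P × MRP = 3.7% + 1.0469 × 8.9% = 13.02%

13.02%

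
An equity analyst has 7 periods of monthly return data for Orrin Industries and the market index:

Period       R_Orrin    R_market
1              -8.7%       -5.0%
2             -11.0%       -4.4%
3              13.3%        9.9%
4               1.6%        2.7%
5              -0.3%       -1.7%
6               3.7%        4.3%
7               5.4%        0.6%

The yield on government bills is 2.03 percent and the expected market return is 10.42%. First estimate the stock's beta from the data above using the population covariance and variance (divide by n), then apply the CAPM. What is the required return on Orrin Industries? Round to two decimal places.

14.39%

Mean R_i = (-8.7 − 11.0 + 13.3 + 1.6 − 0.3 + 3.7 + 5.4) / 7 = 0.5714%
Mean R_m = (-5.0 − 4.4 + 9.9 + 2.7 − 1.7 + 4.3 + 0.6) / 7 = 0.9143%
Σ(R_i − R̄_i)(R_m − R̄_m) = 243.8929  ⇒  Cov = 243.8929 / 7 = 34.8418
Σ(R_m − R̄_m)² = 165.5486  ⇒  Var(R_m) = 165.5486 / 7 = 23.6498
β = Cov / Var(R_m) = 34.8418 / 23.6498 = 1.4732
MRP = 10.42% − 2.03% = 8.39%
E(R) = R_f + β × MRP = 2.03% + 1.4732 × 8.39% = 14.39%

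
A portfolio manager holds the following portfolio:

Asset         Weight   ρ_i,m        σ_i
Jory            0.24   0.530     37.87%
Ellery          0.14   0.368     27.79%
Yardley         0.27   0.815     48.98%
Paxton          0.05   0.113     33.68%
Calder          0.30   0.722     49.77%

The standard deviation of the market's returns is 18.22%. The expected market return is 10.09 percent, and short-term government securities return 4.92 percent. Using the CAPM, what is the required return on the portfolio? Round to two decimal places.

β_Jory = 0.530 × 37.87% / 18.22% = 1.1016
β_Ellery = 0.368 × 27.79% / 18.22% = 0.5613
β_Yardley = 0.815 × 48.98% / 18.22% = 2.1909
β_Paxton = 0.113 × 33.68% / 18.22% = 0.2089
β_Calder = 0.722 × 49.77% / 18.22% = 1.9722
β_P = Σ w_i β_i = 0.24×1.1016 + 0.14×0.5613 + 0.27×2.1909 + 0.05×0.2089 + 0.30×1.9722 = 1.5366
MRP = 10.09% − 4.92% = 5.17%
E(R_P) = R_f + β_P × MRP = 4.92% + 1.5366 × 5.17% = 12.86%

12.86%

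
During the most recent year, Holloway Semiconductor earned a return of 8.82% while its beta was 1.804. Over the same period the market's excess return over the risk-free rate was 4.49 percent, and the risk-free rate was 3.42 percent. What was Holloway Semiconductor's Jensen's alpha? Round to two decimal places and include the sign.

CAPM benchmark = R_f + β(R_m − R_f) = 3.42% + 1.804 × 4.49% = 11.51996%
α = actual − benchmark = 8.82% − 11.51996% = -2.70%

-2.70%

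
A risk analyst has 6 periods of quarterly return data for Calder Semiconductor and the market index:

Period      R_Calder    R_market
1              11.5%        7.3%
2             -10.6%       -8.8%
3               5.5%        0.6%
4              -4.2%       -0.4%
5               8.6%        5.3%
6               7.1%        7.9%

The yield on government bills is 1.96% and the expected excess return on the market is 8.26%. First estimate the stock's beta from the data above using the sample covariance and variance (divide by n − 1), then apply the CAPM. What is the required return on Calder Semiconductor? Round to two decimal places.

Mean R_i = (11.5 − 10.6 + 5.5 − 4.2 + 8.6 + 7.1) / 6 = 2.9833%
Mean R_m = (7.3 − 8.8 + 0.6 − 0.4 + 5.3 + 7.9) / 6 = 1.9833%
Σ(R_i − R̄_i)(R_m − R̄_m) = 248.3783  ⇒  Cov = 248.3783 / 5 = 49.6757
Σ(R_m − R̄_m)² = 198.1483  ⇒  Var(R_m) = 198.1483 / 5 = 39.6297
β = Cov / Var(R_m) = 49.6757 / 39.6297 = 1.2535
E(R) = R_f + β × MRP = 1.96% + 1.2535 × 8.26% = 12.31%

12.31%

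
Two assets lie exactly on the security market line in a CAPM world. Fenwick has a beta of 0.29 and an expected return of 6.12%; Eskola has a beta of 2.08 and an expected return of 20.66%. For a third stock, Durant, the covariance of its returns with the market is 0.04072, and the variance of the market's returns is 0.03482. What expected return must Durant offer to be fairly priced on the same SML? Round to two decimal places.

MRP = (20.66% − 6.12%) / (2.08 − 0.29) = 8.1229%
R_f = 6.12% − 0.29 × 8.1229% = 3.7644%
β_Durant = Cov / Var(R_m) = 0.04072 / 0.03482 = 1.1694
E(R_Durant) = R_f + β × MRP = 3.7644% + 1.1694 × 8.1229% = 13.26%

13.26%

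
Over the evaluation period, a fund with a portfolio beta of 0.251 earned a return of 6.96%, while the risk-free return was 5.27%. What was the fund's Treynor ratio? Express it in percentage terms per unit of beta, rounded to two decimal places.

6.73%

Treynor = (R_P − R_f) / β_P = (6.96% − 5.27%) / 0.2510 = 1.69% / 0.2510 = 6.73%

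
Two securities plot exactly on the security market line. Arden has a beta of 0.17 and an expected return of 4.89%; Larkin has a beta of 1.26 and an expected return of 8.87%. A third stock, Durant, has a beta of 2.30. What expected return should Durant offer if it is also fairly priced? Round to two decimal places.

MRP (SML slope) = (8.87% − 4.89%) / (1.26 − 0.17) = 3.98% / 1.09 = 3.6514%
R_f (intercept) = 4.89% − 0.17 × 3.6514% = 4.2693%
E(R_Durant) = R_f + β × MRP = 4.2693% + 2.30 × 3.6514% = 12.67%

12.67%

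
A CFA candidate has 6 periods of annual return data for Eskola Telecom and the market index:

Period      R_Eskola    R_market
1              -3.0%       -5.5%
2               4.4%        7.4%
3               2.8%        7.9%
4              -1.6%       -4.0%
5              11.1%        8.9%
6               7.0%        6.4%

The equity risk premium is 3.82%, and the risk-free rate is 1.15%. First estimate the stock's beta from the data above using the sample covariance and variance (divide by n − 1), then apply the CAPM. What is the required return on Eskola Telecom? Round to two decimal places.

Mean R_i = (-3.0 + 4.4 + 2.8 − 1.6 + 11.1 + 7.0) / 6 = 3.4500%
Mean R_m = (-5.5 + 7.4 + 7.9 − 4.0 + 8.9 + 6.4) / 6 = 3.5167%
Σ(R_i − R̄_i)(R_m − R̄_m) = 148.3750  ⇒  Cov = 148.3750 / 5 = 29.6750
Σ(R_m − R̄_m)² = 209.3883  ⇒  Var(R_m) = 209.3883 / 5 = 41.8777
β = Cov / Var(R_m) = 29.6750 / 41.8777 = 0.7086
E(R) = R_f + β × MRP = 1.15% + 0.7086 × 3.82% = 3.86%

3.86%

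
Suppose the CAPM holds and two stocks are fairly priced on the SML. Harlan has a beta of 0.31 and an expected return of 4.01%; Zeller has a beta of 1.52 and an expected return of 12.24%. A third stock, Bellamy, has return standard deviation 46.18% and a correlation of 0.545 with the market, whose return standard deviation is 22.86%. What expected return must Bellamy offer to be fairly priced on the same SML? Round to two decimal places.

MRP = (12.24% − 4.01%) / (1.52 − 0.31) = 6.8017%
R_f = 4.01% − 0.31 × 6.8017% = 1.9015%
β_Bellamy = ρ·σ_i/σ_m = 0.545 × 46.18 / 22.86 = 1.1010
E(R_Bellamy) = R_f + β × MRP = 1.9015% + 1.1010 × 6.8017% = 9.39%

9.39%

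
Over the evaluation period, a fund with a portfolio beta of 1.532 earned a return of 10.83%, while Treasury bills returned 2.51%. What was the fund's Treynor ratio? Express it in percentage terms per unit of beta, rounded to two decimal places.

5.43%

Treynor = (R_P − R_f) / β_P = (10.83% − 2.51%) / 1.5320 = 8.32% / 1.5320 = 5.43%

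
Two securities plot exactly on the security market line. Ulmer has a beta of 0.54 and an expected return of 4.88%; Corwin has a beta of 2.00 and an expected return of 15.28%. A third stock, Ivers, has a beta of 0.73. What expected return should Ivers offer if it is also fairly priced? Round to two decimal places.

6.23%

MRP (SML slope) = (15.28% − 4.88%) / (2.00 − 0.54) = 10.40% / 1.46 = 7.1233%
R_f (intercept) = 4.88% − 0.54 × 7.1233% = 1.0334%
E(R_Ivers) = R_f + β × MRP = 1.0334% + 0.73 × 7.1233% = 6.23%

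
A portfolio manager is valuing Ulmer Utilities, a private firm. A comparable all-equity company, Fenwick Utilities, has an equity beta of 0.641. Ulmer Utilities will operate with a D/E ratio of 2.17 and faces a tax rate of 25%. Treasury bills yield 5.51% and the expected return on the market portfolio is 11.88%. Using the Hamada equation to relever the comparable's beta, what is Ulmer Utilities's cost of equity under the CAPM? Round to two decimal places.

β_L = β_U × [1 + (1 − t)(D/E)] = 0.641 × [1 + (1 − 0.25) × 2.17]
    = 0.641 × [1 + 0.75 × 2.17] = 0.641 × 2.6275 = 1.6842
MRP = 11.88% − 5.51% = 6.37%
E(R) = R_f + β_L × MRP = 5.51% + 1.6842 × 6.37% = 16.24%

16.24%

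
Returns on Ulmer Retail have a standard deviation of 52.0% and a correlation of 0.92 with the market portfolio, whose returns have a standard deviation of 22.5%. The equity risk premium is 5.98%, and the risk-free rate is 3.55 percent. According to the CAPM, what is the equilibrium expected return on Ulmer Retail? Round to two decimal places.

16.26%

β = ρ × σ_i / σ_m = 0.92 × 52.0% / 22.5% = 2.1262
E(R) = 3.55% + 2.1262 × 5.98% = 16.26%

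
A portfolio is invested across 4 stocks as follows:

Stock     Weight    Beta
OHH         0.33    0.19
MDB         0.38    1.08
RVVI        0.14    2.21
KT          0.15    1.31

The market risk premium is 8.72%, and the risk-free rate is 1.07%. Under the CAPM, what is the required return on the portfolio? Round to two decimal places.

9.61%

β_P = Σ w_i β_i = 0.33×0.19 + 0.38×1.08 + 0.14×2.21 + 0.15×1.31 = 0.9790
E(R_P) = R_f + β_P × MRP = 1.07% + 0.9790 × 8.72% = 9.61%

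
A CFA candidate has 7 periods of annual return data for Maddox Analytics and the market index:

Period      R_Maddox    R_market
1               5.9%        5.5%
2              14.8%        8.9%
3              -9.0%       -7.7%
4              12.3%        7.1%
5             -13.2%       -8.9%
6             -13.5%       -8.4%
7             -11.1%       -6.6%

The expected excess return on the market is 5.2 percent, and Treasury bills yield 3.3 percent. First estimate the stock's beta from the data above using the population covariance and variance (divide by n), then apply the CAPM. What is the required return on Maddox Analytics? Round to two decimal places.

11.21%

Mean R_i = (5.9 + 14.8 − 9.0 + 12.3 − 13.2 − 13.5 − 11.1) / 7 = -1.9714%
Mean R_m = (5.5 + 8.9 − 7.7 + 7.1 − 8.9 − 8.4 − 6.6) / 7 = -1.4429%
Σ(R_i − R̄_i)(R_m − R̄_m) = 605.0286  ⇒  Cov = 605.0286 / 7 = 86.4327
Σ(R_m − R̄_m)² = 397.9171  ⇒  Var(R_m) = 397.9171 / 7 = 56.8453
β = Cov / Var(R_m) = 86.4327 / 56.8453 = 1.5205
E(R) = R_f + β × MRP = 3.3% + 1.5205 × 5.2% = 11.21%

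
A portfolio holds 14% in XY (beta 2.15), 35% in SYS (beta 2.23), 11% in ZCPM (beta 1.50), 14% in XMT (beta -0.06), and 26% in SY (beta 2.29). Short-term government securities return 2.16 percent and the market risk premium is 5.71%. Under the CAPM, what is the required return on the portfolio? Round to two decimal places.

β_P = Σ w_i β_i = 0.14×2.15 + 0.35×2.23 + 0.11×1.50 + 0.14×-0.06 + 0.26×2.29 = 1.8335
E(R_P) = R_f + β_P × MRP = 2.16% + 1.8335 × 5.71% = 12.63%

12.63%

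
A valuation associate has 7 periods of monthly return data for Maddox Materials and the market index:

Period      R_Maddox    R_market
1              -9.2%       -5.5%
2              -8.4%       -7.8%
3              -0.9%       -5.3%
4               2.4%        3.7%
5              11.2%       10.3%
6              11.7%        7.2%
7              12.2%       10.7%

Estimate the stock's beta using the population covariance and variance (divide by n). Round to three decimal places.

Mean R_i = (-9.2 − 8.4 − 0.9 + 2.4 + 11.2 + 11.7 + 12.2) / 7 = 2.7143%
Mean R_m = (-5.5 − 7.8 − 5.3 + 3.7 + 10.3 + 7.2 + 10.7) / 7 = 1.9000%
Σ(R_i − R̄_i)(R_m − R̄_m) = 423.8100  ⇒  Cov = 423.8100 / 7 = 60.5443
Σ(R_m − R̄_m)² = 380.0200  ⇒  Var(R_m) = 380.0200 / 7 = 54.2886
β = Cov / Var(R_m) = 60.5443 / 54.2886 = 1.1152

1.115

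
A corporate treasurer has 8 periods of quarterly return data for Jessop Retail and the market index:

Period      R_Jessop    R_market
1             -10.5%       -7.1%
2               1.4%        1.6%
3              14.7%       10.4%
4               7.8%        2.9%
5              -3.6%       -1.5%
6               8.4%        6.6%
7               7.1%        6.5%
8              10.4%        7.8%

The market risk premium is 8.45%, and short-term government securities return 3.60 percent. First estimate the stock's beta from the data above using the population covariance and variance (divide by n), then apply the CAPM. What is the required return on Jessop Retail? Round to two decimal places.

Mean R_i = (-10.5 + 1.4 + 14.7 + 7.8 − 3.6 + 8.4 + 7.1 + 10.4) / 8 = 4.4625%
Mean R_m = (-7.1 + 1.6 + 10.4 + 2.9 − 1.5 + 6.6 + 6.5 + 7.8) / 8 = 3.4000%
Σ(R_i − R̄_i)(R_m − R̄_m) = 319.0200  ⇒  Cov = 319.0200 / 8 = 39.8775
Σ(R_m − R̄_m)² = 225.9600  ⇒  Var(R_m) = 225.9600 / 8 = 28.2450
β = Cov / Var(R_m) = 39.8775 / 28.2450 = 1.4118
E(R) = R_f + β × MRP = 3.60% + 1.4118 × 8.45% = 15.53%

15.53%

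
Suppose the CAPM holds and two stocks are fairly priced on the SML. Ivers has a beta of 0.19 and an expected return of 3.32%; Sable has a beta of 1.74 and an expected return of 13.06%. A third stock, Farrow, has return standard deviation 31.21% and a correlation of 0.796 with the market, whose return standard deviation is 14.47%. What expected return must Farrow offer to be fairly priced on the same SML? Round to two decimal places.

MRP = (13.06% − 3.32%) / (1.74 − 0.19) = 6.2839%
R_f = 3.32% − 0.19 × 6.2839% = 2.1261%
β_Farrow = ρ·σ_i/σ_m = 0.796 × 31.21 / 14.47 = 1.7169
E(R_Farrow) = R_f + β × MRP = 2.1261% + 1.7169 × 6.2839% = 12.91%

12.91%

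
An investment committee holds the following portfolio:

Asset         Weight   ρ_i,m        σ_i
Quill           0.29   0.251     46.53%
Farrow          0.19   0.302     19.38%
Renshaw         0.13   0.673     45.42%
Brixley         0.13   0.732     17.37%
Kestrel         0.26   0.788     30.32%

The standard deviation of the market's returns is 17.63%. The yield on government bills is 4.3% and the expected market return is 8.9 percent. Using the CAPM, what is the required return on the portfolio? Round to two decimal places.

8.56%

β_Quill = 0.251 × 46.53% / 17.63% = 0.6625
β_Farrow = 0.302 × 19.38% / 17.63% = 0.3320
β_Renshaw = 0.673 × 45.42% / 17.63% = 1.7338
β_Brixley = 0.732 × 17.37% / 17.63% = 0.7212
β_Kestrel = 0.788 × 30.32% / 17.63% = 1.3552
β_P = Σ w_i β_i = 0.29×0.6625 + 0.19×0.3320 + 0.13×1.7338 + 0.13×0.7212 + 0.26×1.3552 = 0.9267
MRP = 8.9% − 4.3% = 4.60%
E(R_P) = R_f + β_P × MRP = 4.3% + 0.9267 × 4.6% = 8.56%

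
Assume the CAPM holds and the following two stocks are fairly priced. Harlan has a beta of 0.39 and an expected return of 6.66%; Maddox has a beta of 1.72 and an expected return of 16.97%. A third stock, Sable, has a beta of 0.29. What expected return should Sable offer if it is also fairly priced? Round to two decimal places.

MRP (SML slope) = (16.97% − 6.66%) / (1.72 − 0.39) = 10.31% / 1.33 = 7.7519%
R_f (intercept) = 6.66% − 0.39 × 7.7519% = 3.6368%
E(R_Sable) = R_f + β × MRP = 3.6368% + 0.29 × 7.7519% = 5.88%

5.88%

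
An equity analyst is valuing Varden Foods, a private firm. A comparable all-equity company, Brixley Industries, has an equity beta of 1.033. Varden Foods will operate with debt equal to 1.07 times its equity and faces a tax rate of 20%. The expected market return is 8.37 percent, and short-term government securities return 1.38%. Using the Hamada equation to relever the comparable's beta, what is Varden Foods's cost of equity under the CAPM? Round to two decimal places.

β_L = β_U × [1 + (1 − t)(D/E)] = 1.033 × [1 + (1 − 0.20) × 1.07]
    = 1.033 × [1 + 0.80 × 1.07] = 1.033 × 1.8560 = 1.9172
MRP = 8.37% − 1.38% = 6.99%
E(R) = R_f + β_L × MRP = 1.38% + 1.9172 × 6.99% = 14.78%

14.78%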